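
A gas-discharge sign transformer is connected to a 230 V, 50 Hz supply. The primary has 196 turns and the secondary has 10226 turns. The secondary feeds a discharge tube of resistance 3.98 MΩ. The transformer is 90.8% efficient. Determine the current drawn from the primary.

V_s = 230 × 10226/196 = 12000 V.
I_s = V_s/R = 12000/(3.98×10^6) = 0.0030150 A.
P_out = V_s I_s = 12000 × 0.0030150 = 36.180 W.
P_in = P_out/η = 36.180/0.908 = 39.846 W.
I_p = P_in/V_p = 39.846/230 = 0.173 A.

I_p ≈ 0.173 A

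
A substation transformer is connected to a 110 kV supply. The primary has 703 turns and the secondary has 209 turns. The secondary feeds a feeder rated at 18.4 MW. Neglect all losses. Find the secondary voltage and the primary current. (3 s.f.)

V_s ≈ 32700 V, I_p ≈ 167 A

V_s = V_p × N_s/N_p = 110000 × 209/703 = 32703 V.
I_s = P/V_s = 1.84×10^7/32703 = 562.64 A.
I_p = I_s × N_s/N_p = 562.64 × 209/703 = 167 A.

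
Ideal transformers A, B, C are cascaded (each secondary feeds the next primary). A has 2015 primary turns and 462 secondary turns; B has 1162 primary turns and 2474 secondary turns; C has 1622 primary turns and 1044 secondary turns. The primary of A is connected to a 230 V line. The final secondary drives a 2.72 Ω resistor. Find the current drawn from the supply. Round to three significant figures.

I_supply ≈ 8.35 A

Secondary of A: V = 230.00 × 462/2015 = 52.734 V.
Secondary of B: V = 52.734 × 2474/1162 = 112.28 V.
Secondary of C: V = 112.28 × 1044/1622 = 72.267 V.
I_load = 72.267/2.72 = 26.569 A, so P_out = 72.267 × 26.569 = 1920.0 W.
All ideal ⇒ P_in = P_out, so I_supply = 1920.0/230 = 8.35 A.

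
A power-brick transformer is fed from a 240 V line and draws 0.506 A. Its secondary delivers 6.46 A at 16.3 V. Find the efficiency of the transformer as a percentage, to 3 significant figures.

P_in = 240 × 0.506 = 121.440 W.
P_out = 16.3 × 6.46 = 105.298 W.
η = P_out/P_in = 105.298/121.440 = 0.867.

η ≈ 86.7%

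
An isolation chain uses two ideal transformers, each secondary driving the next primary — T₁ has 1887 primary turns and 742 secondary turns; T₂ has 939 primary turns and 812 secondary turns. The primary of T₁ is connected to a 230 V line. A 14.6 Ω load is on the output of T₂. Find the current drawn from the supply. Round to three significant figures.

After T₁: V = 230.00 × 742/1887 = 90.440 V.
After T₂: V = 90.440 × 812/939 = 78.208 V.
I_load = 78.208/14.6 = 5.3567 A, so P_out = 78.208 × 5.3567 = 418.94 W.
All ideal ⇒ P_in = P_out, so I_supply = 418.94/230 = 1.82 A.

I_supply ≈ 1.82 A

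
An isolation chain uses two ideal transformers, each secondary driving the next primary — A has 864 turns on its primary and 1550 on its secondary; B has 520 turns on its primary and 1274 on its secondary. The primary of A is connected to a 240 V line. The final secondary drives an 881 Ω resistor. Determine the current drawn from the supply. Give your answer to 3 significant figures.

After A: V = 240.00 × 1550/864 = 430.56 V.
After B: V = 430.56 × 1274/520 = 1054.9 V.
I_load = 1054.9/881 = 1.1973 A, so P_out = 1054.9 × 1.1973 = 1263.0 W.
All ideal ⇒ P_in = P_out, so I_supply = 1263.0/240 = 5.26 A.

I_supply ≈ 5.26 A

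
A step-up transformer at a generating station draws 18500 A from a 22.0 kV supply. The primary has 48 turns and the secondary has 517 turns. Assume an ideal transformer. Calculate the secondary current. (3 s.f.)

I_s ≈ 1720 A

I_s/I_p = N_p/N_s, so I_s = 18500 × 48/517 = 1720 A.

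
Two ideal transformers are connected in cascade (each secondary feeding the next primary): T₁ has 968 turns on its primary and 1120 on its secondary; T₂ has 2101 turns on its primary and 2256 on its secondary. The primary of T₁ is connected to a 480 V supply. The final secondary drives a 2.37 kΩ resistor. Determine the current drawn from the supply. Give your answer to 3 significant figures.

Secondary of T₁: V = 480.00 × 1120/968 = 555.37 V.
Secondary of T₂: V = 555.37 × 2256/2101 = 596.34 V.
I_load = 596.34/2370 = 0.25162 A, so P_out = 596.34 × 0.25162 = 150.05 W.
All ideal ⇒ P_in = P_out, so I_supply = 150.05/480 = 0.313 A.

I_supply ≈ 0.313 A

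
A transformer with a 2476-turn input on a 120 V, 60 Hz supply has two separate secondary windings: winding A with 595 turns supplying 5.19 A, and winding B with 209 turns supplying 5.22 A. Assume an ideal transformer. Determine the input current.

V_A = 120 × 595/2476 = 28.837 V; V_B = 120 × 209/2476 = 10.129 V.
P_out = V_A I_A + V_B I_B = 28.837×5.19 + 10.129×5.22 = 149.66 + 52.875 = 202.54 W.
Ideal ⇒ P_in = P_out, so I_in = P_out/V_in = 202.54/120 = 1.69 A.

I_in ≈ 1.69 A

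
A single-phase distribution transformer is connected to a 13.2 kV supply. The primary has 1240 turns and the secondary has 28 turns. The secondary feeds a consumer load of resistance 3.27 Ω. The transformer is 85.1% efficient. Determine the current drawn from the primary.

V_s = 13200 × 28/1240 = 298.06 V.
I_s = V_s/R = 298.06/3.27 = 91.151 A.
P_out = V_s I_s = 298.06 × 91.151 = 27169 W.
P_in = P_out/η = 27169/0.851 = 31926 W.
I_p = P_in/V_p = 31926/13200 = 2.42 A.

I_p ≈ 2.42 A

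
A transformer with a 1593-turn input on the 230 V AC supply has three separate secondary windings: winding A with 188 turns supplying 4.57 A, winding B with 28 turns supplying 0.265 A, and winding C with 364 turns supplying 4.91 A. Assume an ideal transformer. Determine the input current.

V_A = 230 × 188/1593 = 27.144 V; V_B = 230 × 28/1593 = 4.0427 V; V_C = 230 × 364/1593 = 52.555 V.
P_out = V_A I_A + V_B I_B + V_C I_C = 27.144×4.57 + 4.0427×0.265 + 52.555×4.91 = 124.05 + 1.0713 + 258.04 = 383.16 W.
Ideal ⇒ P_in = P_out, so I_in = P_out/V_in = 383.16/230 = 1.67 A.

I_in ≈ 1.67 A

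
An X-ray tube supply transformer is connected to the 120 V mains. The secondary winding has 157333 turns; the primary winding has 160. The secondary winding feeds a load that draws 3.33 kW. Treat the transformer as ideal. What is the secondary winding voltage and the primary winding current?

V_s = V_p × N_s/N_p = 120 × 157333/160 = 118000 V.
I_s = P/V_s = 3330/118000 = 0.028220 A.
I_p = I_s × N_s/N_p = 0.028220 × 157333/160 = 27.8 A.

V_s ≈ 118000 V, I_p ≈ 27.8 A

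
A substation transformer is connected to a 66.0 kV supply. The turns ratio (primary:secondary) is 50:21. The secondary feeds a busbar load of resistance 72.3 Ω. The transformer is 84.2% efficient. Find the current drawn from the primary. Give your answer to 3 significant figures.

I_p ≈ 191 A

V_s = 66000 × 21/50 = 27720 V.
I_s = V_s/R = 27720/72.3 = 383.40 A.
P_out = V_s I_s = 27720 × 383.40 = 1.0628×10^7 W.
P_in = P_out/η = 1.0628×10^7/0.842 = 1.2622×10^7 W.
I_p = P_in/V_p = 1.2622×10^7/66000 = 191 A.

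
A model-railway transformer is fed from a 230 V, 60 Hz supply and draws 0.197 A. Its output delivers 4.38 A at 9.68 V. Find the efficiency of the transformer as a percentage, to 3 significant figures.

P_in = 230 × 0.197 = 45.3100 W.
P_out = 9.68 × 4.38 = 42.3984 W.
η = P_out/P_in = 42.3984/45.3100 = 0.936.

η ≈ 93.6%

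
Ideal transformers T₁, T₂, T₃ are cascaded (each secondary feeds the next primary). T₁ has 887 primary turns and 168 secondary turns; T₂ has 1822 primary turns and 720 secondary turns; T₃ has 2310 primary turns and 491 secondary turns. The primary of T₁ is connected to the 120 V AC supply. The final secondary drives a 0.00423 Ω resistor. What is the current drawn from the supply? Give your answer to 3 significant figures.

After T₁: V = 120.00 × 168/887 = 22.728 V.
After T₂: V = 22.728 × 720/1822 = 8.9815 V.
After T₃: V = 8.9815 × 491/2310 = 1.9091 V.
I_load = 1.9091/0.00423 = 451.32 A, so P_out = 1.9091 × 451.32 = 861.59 W.
All ideal ⇒ P_in = P_out, so I_supply = 861.59/120 = 7.18 A.

I_supply ≈ 7.18 A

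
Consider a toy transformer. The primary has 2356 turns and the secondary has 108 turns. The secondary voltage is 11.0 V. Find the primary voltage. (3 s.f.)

V_p ≈ 240 V

V_p/V_s = N_p/N_s, so V_p = 11.0 × 2356/108 = 240 V.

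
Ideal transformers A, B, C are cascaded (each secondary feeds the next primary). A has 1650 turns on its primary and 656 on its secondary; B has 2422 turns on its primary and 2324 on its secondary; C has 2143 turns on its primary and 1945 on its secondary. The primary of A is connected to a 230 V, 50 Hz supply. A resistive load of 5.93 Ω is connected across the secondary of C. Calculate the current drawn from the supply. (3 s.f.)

Secondary of A: V = 230.00 × 656/1650 = 91.442 V.
Secondary of B: V = 91.442 × 2324/2422 = 87.742 V.
Secondary of C: V = 87.742 × 1945/2143 = 79.636 V.
I_load = 79.636/5.93 = 13.429 A, so P_out = 79.636 × 13.429 = 1069.4 W.
All ideal ⇒ P_in = P_out, so I_supply = 1069.4/230 = 4.65 A.

I_supply ≈ 4.65 A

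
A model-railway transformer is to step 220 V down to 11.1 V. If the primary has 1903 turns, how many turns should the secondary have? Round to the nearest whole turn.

N_s = 96 turns

N_s/N_p = V_s/V_p, so N_s = 1903 × 11.1/220 = 96.0 ≈ 96 turns.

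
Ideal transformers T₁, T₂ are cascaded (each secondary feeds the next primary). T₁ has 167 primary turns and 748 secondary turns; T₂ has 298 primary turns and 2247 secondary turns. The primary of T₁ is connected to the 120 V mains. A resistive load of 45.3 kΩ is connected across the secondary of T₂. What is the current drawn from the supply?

I_supply ≈ 3.02 A

After T₁: V = 120.00 × 748/167 = 537.49 V.
After T₂: V = 537.49 × 2247/298 = 4052.8 V.
I_load = 4052.8/45300 = 0.089465 A, so P_out = 4052.8 × 0.089465 = 362.58 W.
All ideal ⇒ P_in = P_out, so I_supply = 362.58/120 = 3.02 A.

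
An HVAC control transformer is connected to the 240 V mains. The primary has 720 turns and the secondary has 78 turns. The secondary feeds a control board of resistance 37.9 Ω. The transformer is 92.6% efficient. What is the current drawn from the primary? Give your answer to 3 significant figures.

I_p ≈ 0.0803 A

V_s = 240 × 78/720 = 26.000 V.
I_s = V_s/R = 26.000/37.9 = 0.68602 A.
P_out = V_s I_s = 26.000 × 0.68602 = 17.836 W.
P_in = P_out/η = 17.836/0.926 = 19.262 W.
I_p = P_in/V_p = 19.262/240 = 0.0803 A.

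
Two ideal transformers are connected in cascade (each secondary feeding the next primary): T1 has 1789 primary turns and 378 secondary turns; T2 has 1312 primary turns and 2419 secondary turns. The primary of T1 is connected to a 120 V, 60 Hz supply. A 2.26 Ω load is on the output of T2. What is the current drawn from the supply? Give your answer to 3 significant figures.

I_supply ≈ 8.06 A

Secondary of T1: V = 120.00 × 378/1789 = 25.355 V.
Secondary of T2: V = 25.355 × 2419/1312 = 46.748 V.
I_load = 46.748/2.26 = 20.685 A, so P_out = 46.748 × 20.685 = 966.99 W.
All ideal ⇒ P_in = P_out, so I_supply = 966.99/120 = 8.06 A.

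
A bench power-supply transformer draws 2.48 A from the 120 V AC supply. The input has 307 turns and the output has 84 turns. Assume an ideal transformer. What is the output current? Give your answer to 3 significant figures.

I_out ≈ 9.06 A

I_out/I_in = N_in/N_out, so I_out = 2.48 × 307/84 = 9.06 A.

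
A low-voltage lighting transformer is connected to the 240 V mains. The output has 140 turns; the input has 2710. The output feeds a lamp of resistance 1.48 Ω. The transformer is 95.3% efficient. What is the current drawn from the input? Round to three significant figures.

I_in ≈ 0.454 A

V_out = 240 × 140/2710 = 12.399 V.
I_out = V_out/R = 12.399/1.48 = 8.3774 A.
P_out = V_out I_out = 12.399 × 8.3774 = 103.87 W.
P_in = P_out/η = 103.87/0.953 = 108.99 W.
I_in = P_in/V_in = 108.99/240 = 0.454 A.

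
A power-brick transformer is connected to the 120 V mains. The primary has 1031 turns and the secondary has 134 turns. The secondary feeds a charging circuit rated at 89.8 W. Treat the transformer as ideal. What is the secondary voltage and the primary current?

V_s = V_p × N_s/N_p = 120 × 134/1031 = 15.597 V.
I_s = P/V_s = 89.8/15.597 = 5.7577 A.
I_p = I_s × N_s/N_p = 5.7577 × 134/1031 = 0.748 A.

V_s ≈ 15.6 V, I_p ≈ 0.748 A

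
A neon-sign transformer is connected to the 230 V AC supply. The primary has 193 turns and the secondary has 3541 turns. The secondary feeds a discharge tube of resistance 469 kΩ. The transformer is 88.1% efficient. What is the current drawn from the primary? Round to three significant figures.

I_p ≈ 0.187 A

V_s = 230 × 3541/193 = 4219.8 V.
I_s = V_s/R = 4219.8/469000 = 0.0089975 A.
P_out = V_s I_s = 4219.8 × 0.0089975 = 37.968 W.
P_in = P_out/η = 37.968/0.881 = 43.097 W.
I_p = P_in/V_p = 43.097/230 = 0.187 A.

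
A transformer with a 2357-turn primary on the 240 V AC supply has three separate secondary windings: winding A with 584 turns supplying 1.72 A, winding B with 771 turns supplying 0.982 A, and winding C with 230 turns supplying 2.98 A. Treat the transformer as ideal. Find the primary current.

I_p ≈ 1.04 A

V_A = 240 × 584/2357 = 59.465 V; V_B = 240 × 771/2357 = 78.507 V; V_C = 240 × 230/2357 = 23.420 V.
P_out = V_A I_A + V_B I_B + V_C I_C = 59.465×1.72 + 78.507×0.982 + 23.420×2.98 = 102.28 + 77.093 + 69.790 = 249.16 W.
Ideal ⇒ P_in = P_out, so I_p = P_out/V_p = 249.16/240 = 1.04 A.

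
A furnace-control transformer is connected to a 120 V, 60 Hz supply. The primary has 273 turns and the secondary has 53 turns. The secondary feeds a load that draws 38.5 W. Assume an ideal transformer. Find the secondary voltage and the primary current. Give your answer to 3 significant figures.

V_s ≈ 23.3 V, I_p ≈ 0.321 A

V_s = V_p × N_s/N_p = 120 × 53/273 = 23.297 V.
I_s = P/V_s = 38.5/23.297 = 1.6526 A.
I_p = I_s × N_s/N_p = 1.6526 × 53/273 = 0.321 A.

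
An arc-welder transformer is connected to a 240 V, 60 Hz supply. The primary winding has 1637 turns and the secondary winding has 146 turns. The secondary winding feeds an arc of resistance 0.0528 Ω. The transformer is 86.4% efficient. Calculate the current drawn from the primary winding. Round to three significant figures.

I_p ≈ 41.8 A

V_s = 240 × 146/1637 = 21.405 V.
I_s = V_s/R = 21.405/0.0528 = 405.40 A.
P_out = V_s I_s = 21.405 × 405.40 = 8677.5 W.
P_in = P_out/η = 8677.5/0.864 = 10043 W.
I_p = P_in/V_p = 10043/240 = 41.8 A.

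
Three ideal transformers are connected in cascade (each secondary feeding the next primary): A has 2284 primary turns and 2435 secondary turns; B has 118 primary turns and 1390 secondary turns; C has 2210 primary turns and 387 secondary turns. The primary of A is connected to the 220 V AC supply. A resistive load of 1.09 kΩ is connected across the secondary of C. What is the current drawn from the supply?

I_supply ≈ 0.976 A

Secondary of A: V = 220.00 × 2435/2284 = 234.54 V.
Secondary of B: V = 234.54 × 1390/118 = 2762.9 V.
Secondary of C: V = 2762.9 × 387/2210 = 483.81 V.
I_load = 483.81/1090 = 0.44386 A, so P_out = 483.81 × 0.44386 = 214.75 W.
All ideal ⇒ P_in = P_out, so I_supply = 214.75/220 = 0.976 A.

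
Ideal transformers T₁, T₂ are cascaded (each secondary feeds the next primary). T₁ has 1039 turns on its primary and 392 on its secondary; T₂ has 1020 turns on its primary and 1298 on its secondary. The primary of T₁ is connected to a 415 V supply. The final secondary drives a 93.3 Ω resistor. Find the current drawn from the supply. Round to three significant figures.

I_supply ≈ 1.03 A

After T₁: V = 415.00 × 392/1039 = 156.57 V.
After T₂: V = 156.57 × 1298/1020 = 199.25 V.
I_load = 199.25/93.3 = 2.1356 A, so P_out = 199.25 × 2.1356 = 425.50 W.
All ideal ⇒ P_in = P_out, so I_supply = 425.50/415 = 1.03 A.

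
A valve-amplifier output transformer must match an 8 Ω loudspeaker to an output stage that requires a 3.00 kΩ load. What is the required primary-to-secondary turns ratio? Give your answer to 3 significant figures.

Z_p/Z_s = (N_p/N_s)², so N_p/N_s = √(3000/8) = √375 = 19.4.

N_p/N_s ≈ 19.4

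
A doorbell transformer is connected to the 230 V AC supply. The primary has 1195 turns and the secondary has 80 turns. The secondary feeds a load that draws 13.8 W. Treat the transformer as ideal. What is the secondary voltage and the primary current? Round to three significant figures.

V_s ≈ 15.4 V, I_p ≈ 0.0600 A

V_s = V_p × N_s/N_p = 230 × 80/1195 = 15.397 V.
I_s = P/V_s = 13.8/15.397 = 0.89625 A.
I_p = I_s × N_s/N_p = 0.89625 × 80/1195 = 0.0600 A.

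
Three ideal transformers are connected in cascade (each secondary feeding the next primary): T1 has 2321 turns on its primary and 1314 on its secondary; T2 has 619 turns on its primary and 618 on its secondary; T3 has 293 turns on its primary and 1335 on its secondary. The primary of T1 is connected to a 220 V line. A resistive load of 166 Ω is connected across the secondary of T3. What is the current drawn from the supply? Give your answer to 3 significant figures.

I_supply ≈ 8.79 A

After T1: V = 220.00 × 1314/2321 = 124.55 V.
After T2: V = 124.55 × 618/619 = 124.35 V.
After T3: V = 124.35 × 1335/293 = 566.57 V.
I_load = 566.57/166 = 3.4131 A, so P_out = 566.57 × 3.4131 = 1933.8 W.
All ideal ⇒ P_in = P_out, so I_supply = 1933.8/220 = 8.79 A.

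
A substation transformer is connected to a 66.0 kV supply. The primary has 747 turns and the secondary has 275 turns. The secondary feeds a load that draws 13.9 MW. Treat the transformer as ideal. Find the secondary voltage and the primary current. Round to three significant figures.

V_s ≈ 24300 V, I_p ≈ 211 A

V_s = V_p × N_s/N_p = 66000 × 275/747 = 24297 V.
I_s = P/V_s = 1.39×10^7/24297 = 572.08 A.
I_p = I_s × N_s/N_p = 572.08 × 275/747 = 211 A.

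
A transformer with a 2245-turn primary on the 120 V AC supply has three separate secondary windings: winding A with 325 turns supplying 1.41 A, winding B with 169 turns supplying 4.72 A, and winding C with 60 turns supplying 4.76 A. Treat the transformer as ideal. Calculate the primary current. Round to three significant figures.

V_A = 120 × 325/2245 = 17.372 V; V_B = 120 × 169/2245 = 9.0334 V; V_C = 120 × 60/2245 = 3.2071 V.
P_out = V_A I_A + V_B I_B + V_C I_C = 17.372×1.41 + 9.0334×4.72 + 3.2071×4.76 = 24.494 + 42.638 + 15.266 = 82.398 W.
Ideal ⇒ P_in = P_out, so I_p = P_out/V_p = 82.398/120 = 0.687 A.

I_p ≈ 0.687 A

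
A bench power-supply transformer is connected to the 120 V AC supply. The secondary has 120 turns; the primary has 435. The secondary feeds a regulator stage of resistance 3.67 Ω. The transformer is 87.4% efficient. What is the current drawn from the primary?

V_s = 120 × 120/435 = 33.103 V.
I_s = V_s/R = 33.103/3.67 = 9.0200 A.
P_out = V_s I_s = 33.103 × 9.0200 = 298.59 W.
P_in = P_out/η = 298.59/0.874 = 341.64 W.
I_p = P_in/V_p = 341.64/120 = 2.85 A.

I_p ≈ 2.85 A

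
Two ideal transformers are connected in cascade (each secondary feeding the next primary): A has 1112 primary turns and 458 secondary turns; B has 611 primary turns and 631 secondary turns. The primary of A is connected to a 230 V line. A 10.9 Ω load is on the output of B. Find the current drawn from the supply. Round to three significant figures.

I_supply ≈ 3.82 A

Secondary of A: V = 230.00 × 458/1112 = 94.730 V.
Secondary of B: V = 94.730 × 631/611 = 97.831 V.
I_load = 97.831/10.9 = 8.9753 A, so P_out = 97.831 × 8.9753 = 878.07 W.
All ideal ⇒ P_in = P_out, so I_supply = 878.07/230 = 3.82 A.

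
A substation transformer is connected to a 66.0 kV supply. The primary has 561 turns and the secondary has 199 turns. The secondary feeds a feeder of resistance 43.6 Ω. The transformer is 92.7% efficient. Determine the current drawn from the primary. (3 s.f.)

V_s = 66000 × 199/561 = 23412 V.
I_s = V_s/R = 23412/43.6 = 536.97 A.
P_out = V_s I_s = 23412 × 536.97 = 1.2571×10^7 W.
P_in = P_out/η = 1.2571×10^7/0.927 = 1.3561×10^7 W.
I_p = P_in/V_p = 1.3561×10^7/66000 = 205 A.

I_p ≈ 205 A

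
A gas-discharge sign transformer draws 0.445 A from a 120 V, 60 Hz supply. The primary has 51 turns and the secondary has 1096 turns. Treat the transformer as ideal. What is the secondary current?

I_s ≈ 0.0207 A

I_s/I_p = N_p/N_s, so I_s = 0.445 × 51/1096 = 0.0207 A.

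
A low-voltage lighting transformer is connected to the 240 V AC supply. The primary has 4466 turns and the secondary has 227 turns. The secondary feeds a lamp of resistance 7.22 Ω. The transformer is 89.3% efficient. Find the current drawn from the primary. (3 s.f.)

I_p ≈ 0.0962 A

V_s = 240 × 227/4466 = 12.199 V.
I_s = V_s/R = 12.199/7.22 = 1.6896 A.
P_out = V_s I_s = 12.199 × 1.6896 = 20.611 W.
P_in = P_out/η = 20.611/0.893 = 23.081 W.
I_p = P_in/V_p = 23.081/240 = 0.0962 A.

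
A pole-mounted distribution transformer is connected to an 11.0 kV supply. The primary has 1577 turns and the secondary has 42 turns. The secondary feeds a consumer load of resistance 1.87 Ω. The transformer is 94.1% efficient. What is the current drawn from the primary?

I_p ≈ 4.43 A

V_s = 11000 × 42/1577 = 292.96 V.
I_s = V_s/R = 292.96/1.87 = 156.66 A.
P_out = V_s I_s = 292.96 × 156.66 = 45896 W.
P_in = P_out/η = 45896/0.941 = 48774 W.
I_p = P_in/V_p = 48774/11000 = 4.43 A.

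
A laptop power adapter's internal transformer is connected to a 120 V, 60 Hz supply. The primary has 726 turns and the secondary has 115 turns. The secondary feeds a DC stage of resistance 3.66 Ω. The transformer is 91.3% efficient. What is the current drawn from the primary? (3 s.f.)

I_p ≈ 0.901 A

V_s = 120 × 115/726 = 19.008 V.
I_s = V_s/R = 19.008/3.66 = 5.1935 A.
P_out = V_s I_s = 19.008 × 5.1935 = 98.720 W.
P_in = P_out/η = 98.720/0.913 = 108.13 W.
I_p = P_in/V_p = 108.13/120 = 0.901 A.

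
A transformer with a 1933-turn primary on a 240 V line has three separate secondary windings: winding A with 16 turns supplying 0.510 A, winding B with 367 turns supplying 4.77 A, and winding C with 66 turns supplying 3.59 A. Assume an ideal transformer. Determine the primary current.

V_A = 240 × 16/1933 = 1.9865 V; V_B = 240 × 367/1933 = 45.566 V; V_C = 240 × 66/1933 = 8.1945 V.
P_out = V_A I_A + V_B I_B + V_C I_C = 1.9865×0.510 + 45.566×4.77 + 8.1945×3.59 = 1.0131 + 217.35 + 29.418 = 247.78 W.
Ideal ⇒ P_in = P_out, so I_p = P_out/V_p = 247.78/240 = 1.03 A.

I_p ≈ 1.03 A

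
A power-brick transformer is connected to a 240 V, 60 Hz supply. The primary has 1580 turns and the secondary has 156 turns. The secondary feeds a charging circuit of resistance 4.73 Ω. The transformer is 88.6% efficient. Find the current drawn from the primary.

I_p ≈ 0.558 A

V_s = 240 × 156/1580 = 23.696 V.
I_s = V_s/R = 23.696/4.73 = 5.0098 A.
P_out = V_s I_s = 23.696 × 5.0098 = 118.71 W.
P_in = P_out/η = 118.71/0.886 = 133.99 W.
I_p = P_in/V_p = 133.99/240 = 0.558 A.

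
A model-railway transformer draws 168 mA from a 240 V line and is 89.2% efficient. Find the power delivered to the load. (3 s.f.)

P_in = V_in I_in = 240 × 0.168 = 40.320 W.
P_out = η P_in = 0.892 × 40.320 = 36.0 W.

P_out ≈ 36.0 W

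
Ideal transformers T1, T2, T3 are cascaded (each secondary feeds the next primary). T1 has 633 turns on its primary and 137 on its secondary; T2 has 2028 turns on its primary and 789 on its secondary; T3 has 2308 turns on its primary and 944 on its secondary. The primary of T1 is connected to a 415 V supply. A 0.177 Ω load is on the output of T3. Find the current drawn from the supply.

After T1: V = 415.00 × 137/633 = 89.818 V.
After T2: V = 89.818 × 789/2028 = 34.944 V.
After T3: V = 34.944 × 944/2308 = 14.293 V.
I_load = 14.293/0.177 = 80.749 A, so P_out = 14.293 × 80.749 = 1154.1 W.
All ideal ⇒ P_in = P_out, so I_supply = 1154.1/415 = 2.78 A.

I_supply ≈ 2.78 A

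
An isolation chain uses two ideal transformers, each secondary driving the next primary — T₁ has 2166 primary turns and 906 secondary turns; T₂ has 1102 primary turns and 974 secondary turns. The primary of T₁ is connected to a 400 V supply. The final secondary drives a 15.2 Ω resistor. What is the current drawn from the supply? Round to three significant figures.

After T₁: V = 400.00 × 906/2166 = 167.31 V.
After T₂: V = 167.31 × 974/1102 = 147.88 V.
I_load = 147.88/15.2 = 9.7289 A, so P_out = 147.88 × 9.7289 = 1438.7 W.
All ideal ⇒ P_in = P_out, so I_supply = 1438.7/400 = 3.60 A.

I_supply ≈ 3.60 A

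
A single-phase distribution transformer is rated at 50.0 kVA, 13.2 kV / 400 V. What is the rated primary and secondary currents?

I_p ≈ 3.79 A, I_s ≈ 125 A

I_p = S/V_p = 50000/13200 = 3.79 A.
I_s = S/V_s = 50000/400 = 125 A.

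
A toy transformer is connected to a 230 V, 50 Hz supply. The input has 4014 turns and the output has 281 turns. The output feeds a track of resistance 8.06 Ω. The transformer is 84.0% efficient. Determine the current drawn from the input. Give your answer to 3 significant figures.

I_in ≈ 0.166 A

V_out = 230 × 281/4014 = 16.101 V.
I_out = V_out/R = 16.101/8.06 = 1.9977 A.
P_out = V_out I_out = 16.101 × 1.9977 = 32.165 W.
P_in = P_out/η = 32.165/0.840 = 38.291 W.
I_in = P_in/V_in = 38.291/230 = 0.166 A.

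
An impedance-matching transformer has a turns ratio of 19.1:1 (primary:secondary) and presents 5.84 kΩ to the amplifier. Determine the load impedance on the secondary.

Z_s ≈ 16.0 Ω

Z_s = Z_p/(N_p/N_s)² = 5840/19.1² = 16.0 Ω.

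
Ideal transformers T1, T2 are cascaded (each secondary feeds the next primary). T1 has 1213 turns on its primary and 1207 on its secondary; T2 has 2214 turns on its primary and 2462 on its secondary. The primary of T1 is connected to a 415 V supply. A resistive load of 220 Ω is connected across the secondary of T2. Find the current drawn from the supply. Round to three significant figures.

I_supply ≈ 2.31 A

After T1: V = 415.00 × 1207/1213 = 412.95 V.
After T2: V = 412.95 × 2462/2214 = 459.20 V.
I_load = 459.20/220 = 2.0873 A, so P_out = 459.20 × 2.0873 = 958.49 W.
All ideal ⇒ P_in = P_out, so I_supply = 958.49/415 = 2.31 A.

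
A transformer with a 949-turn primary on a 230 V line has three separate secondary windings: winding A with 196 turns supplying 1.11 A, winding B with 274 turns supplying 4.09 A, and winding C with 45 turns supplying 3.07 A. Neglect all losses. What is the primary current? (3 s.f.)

V_A = 230 × 196/949 = 47.503 V; V_B = 230 × 274/949 = 66.407 V; V_C = 230 × 45/949 = 10.906 V.
P_out = V_A I_A + V_B I_B + V_C I_C = 47.503×1.11 + 66.407×4.09 + 10.906×3.07 = 52.728 + 271.60 + 33.482 = 357.81 W.
Ideal ⇒ P_in = P_out, so I_p = P_out/V_p = 357.81/230 = 1.56 A.

I_p ≈ 1.56 A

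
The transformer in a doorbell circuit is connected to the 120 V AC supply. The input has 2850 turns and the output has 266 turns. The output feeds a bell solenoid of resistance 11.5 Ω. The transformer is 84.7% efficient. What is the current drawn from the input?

V_out = 120 × 266/2850 = 11.200 V.
I_out = V_out/R = 11.200/11.5 = 0.97391 A.
P_out = V_out I_out = 11.200 × 0.97391 = 10.908 W.
P_in = P_out/η = 10.908/0.847 = 12.878 W.
I_in = P_in/V_in = 12.878/120 = 0.107 A.

I_in ≈ 0.107 A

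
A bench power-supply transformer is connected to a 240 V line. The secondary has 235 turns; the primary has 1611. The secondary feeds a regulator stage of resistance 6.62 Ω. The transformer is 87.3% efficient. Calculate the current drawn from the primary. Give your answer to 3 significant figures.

V_s = 240 × 235/1611 = 35.009 V.
I_s = V_s/R = 35.009/6.62 = 5.2884 A.
P_out = V_s I_s = 35.009 × 5.2884 = 185.14 W.
P_in = P_out/η = 185.14/0.873 = 212.08 W.
I_p = P_in/V_p = 212.08/240 = 0.884 A.

I_p ≈ 0.884 A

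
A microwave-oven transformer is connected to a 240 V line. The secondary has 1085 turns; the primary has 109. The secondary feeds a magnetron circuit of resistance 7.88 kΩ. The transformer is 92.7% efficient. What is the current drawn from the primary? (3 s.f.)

V_s = 240 × 1085/109 = 2389.0 V.
I_s = V_s/R = 2389.0/7880 = 0.30317 A.
P_out = V_s I_s = 2389.0 × 0.30317 = 724.27 W.
P_in = P_out/η = 724.27/0.927 = 781.31 W.
I_p = P_in/V_p = 781.31/240 = 3.26 A.

I_p ≈ 3.26 A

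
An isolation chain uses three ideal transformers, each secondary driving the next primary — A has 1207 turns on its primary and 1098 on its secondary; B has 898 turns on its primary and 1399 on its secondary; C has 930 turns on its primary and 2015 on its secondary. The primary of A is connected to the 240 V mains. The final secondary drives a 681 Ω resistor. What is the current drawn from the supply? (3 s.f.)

Secondary of A: V = 240.00 × 1098/1207 = 218.33 V.
Secondary of B: V = 218.33 × 1399/898 = 340.13 V.
Secondary of C: V = 340.13 × 2015/930 = 736.95 V.
I_load = 736.95/681 = 1.0822 A, so P_out = 736.95 × 1.0822 = 797.50 W.
All ideal ⇒ P_in = P_out, so I_supply = 797.50/240 = 3.32 A.

I_supply ≈ 3.32 A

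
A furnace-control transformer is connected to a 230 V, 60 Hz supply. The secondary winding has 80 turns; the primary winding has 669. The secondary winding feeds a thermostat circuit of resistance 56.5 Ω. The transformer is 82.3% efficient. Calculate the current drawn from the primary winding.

V_s = 230 × 80/669 = 27.504 V.
I_s = V_s/R = 27.504/56.5 = 0.48679 A.
P_out = V_s I_s = 27.504 × 0.48679 = 13.389 W.
P_in = P_out/η = 13.389/0.823 = 16.268 W.
I_p = P_in/V_p = 16.268/230 = 0.0707 A.

I_p ≈ 0.0707 A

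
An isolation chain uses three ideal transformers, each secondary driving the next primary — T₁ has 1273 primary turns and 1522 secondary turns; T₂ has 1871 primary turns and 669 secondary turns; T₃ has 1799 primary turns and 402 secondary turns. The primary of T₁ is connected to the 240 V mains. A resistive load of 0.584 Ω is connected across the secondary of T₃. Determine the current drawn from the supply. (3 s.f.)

Secondary of T₁: V = 240.00 × 1522/1273 = 286.94 V.
Secondary of T₂: V = 286.94 × 669/1871 = 102.60 V.
Secondary of T₃: V = 102.60 × 402/1799 = 22.927 V.
I_load = 22.927/0.584 = 39.258 A, so P_out = 22.927 × 39.258 = 900.07 W.
All ideal ⇒ P_in = P_out, so I_supply = 900.07/240 = 3.75 A.

I_supply ≈ 3.75 A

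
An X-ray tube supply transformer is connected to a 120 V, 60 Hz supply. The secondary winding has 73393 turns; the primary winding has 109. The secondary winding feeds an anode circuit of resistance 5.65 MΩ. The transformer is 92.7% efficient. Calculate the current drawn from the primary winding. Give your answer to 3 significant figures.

V_s = 120 × 73393/109 = 80800 V.
I_s = V_s/R = 80800/(5.65×10^6) = 0.014301 A.
P_out = V_s I_s = 80800 × 0.014301 = 1155.5 W.
P_in = P_out/η = 1155.5/0.927 = 1246.5 W.
I_p = P_in/V_p = 1246.5/120 = 10.4 A.

I_p ≈ 10.4 A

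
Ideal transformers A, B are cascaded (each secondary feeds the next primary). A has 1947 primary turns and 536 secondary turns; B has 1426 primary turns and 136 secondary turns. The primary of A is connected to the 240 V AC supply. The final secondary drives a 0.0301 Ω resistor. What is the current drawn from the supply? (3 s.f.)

After A: V = 240.00 × 536/1947 = 66.071 V.
After B: V = 66.071 × 136/1426 = 6.3013 V.
I_load = 6.3013/0.0301 = 209.35 A, so P_out = 6.3013 × 209.35 = 1319.1 W.
All ideal ⇒ P_in = P_out, so I_supply = 1319.1/240 = 5.50 A.

I_supply ≈ 5.50 A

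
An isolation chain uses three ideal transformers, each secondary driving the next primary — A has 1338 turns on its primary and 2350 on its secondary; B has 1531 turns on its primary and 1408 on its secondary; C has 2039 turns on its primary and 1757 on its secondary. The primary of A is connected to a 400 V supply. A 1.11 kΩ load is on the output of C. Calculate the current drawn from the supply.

Secondary of A: V = 400.00 × 2350/1338 = 702.54 V.
Secondary of B: V = 702.54 × 1408/1531 = 646.10 V.
Secondary of C: V = 646.10 × 1757/2039 = 556.74 V.
I_load = 556.74/1110 = 0.50157 A, so P_out = 556.74 × 0.50157 = 279.24 W.
All ideal ⇒ P_in = P_out, so I_supply = 279.24/400 = 0.698 A.

I_supply ≈ 0.698 A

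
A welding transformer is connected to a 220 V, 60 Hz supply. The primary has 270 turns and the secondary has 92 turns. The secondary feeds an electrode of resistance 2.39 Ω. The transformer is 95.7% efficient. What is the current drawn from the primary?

I_p ≈ 11.2 A

V_s = 220 × 92/270 = 74.963 V.
I_s = V_s/R = 74.963/2.39 = 31.365 A.
P_out = V_s I_s = 74.963 × 31.365 = 2351.2 W.
P_in = P_out/η = 2351.2/0.957 = 2456.9 W.
I_p = P_in/V_p = 2456.9/220 = 11.2 A.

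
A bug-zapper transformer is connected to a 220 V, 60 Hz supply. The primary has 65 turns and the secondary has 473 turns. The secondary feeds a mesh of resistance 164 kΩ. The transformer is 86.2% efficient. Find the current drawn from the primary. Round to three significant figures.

I_p ≈ 0.0824 A

V_s = 220 × 473/65 = 1600.9 V.
I_s = V_s/R = 1600.9/164000 = 0.0097617 A.
P_out = V_s I_s = 1600.9 × 0.0097617 = 15.628 W.
P_in = P_out/η = 15.628/0.862 = 18.130 W.
I_p = P_in/V_p = 18.130/220 = 0.0824 A.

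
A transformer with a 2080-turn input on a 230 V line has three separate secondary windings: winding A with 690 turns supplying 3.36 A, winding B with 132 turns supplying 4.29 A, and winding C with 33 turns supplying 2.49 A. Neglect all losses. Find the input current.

V_A = 230 × 690/2080 = 76.298 V; V_B = 230 × 132/2080 = 14.596 V; V_C = 230 × 33/2080 = 3.6490 V.
P_out = V_A I_A + V_B I_B + V_C I_C = 76.298×3.36 + 14.596×4.29 + 3.6490×2.49 = 256.36 + 62.617 + 9.0861 = 328.07 W.
Ideal ⇒ P_in = P_out, so I_in = P_out/V_in = 328.07/230 = 1.43 A.

I_in ≈ 1.43 A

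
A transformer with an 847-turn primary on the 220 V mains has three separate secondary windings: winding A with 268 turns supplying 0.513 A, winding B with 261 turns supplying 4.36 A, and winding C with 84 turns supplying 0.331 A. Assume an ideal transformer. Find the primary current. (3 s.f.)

V_A = 220 × 268/847 = 69.610 V; V_B = 220 × 261/847 = 67.792 V; V_C = 220 × 84/847 = 21.818 V.
P_out = V_A I_A + V_B I_B + V_C I_C = 69.610×0.513 + 67.792×4.36 + 21.818×0.331 = 35.710 + 295.57 + 7.2218 = 338.51 W.
Ideal ⇒ P_in = P_out, so I_p = P_out/V_p = 338.51/220 = 1.54 A.

I_p ≈ 1.54 A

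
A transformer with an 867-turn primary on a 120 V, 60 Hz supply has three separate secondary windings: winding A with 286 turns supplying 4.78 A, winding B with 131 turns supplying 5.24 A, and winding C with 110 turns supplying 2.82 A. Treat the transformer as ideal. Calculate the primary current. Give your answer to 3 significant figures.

I_p ≈ 2.73 A

V_A = 120 × 286/867 = 39.585 V; V_B = 120 × 131/867 = 18.131 V; V_C = 120 × 110/867 = 15.225 V.
P_out = V_A I_A + V_B I_B + V_C I_C = 39.585×4.78 + 18.131×5.24 + 15.225×2.82 = 189.22 + 95.009 + 42.934 = 327.16 W.
Ideal ⇒ P_in = P_out, so I_p = P_out/V_p = 327.16/120 = 2.73 A.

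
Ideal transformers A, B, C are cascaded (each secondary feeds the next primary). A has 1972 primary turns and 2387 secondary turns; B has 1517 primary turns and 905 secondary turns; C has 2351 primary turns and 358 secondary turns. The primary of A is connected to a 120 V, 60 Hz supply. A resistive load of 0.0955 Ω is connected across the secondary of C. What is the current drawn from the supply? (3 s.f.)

I_supply ≈ 15.2 A

After A: V = 120.00 × 2387/1972 = 145.25 V.
After B: V = 145.25 × 905/1517 = 86.654 V.
After C: V = 86.654 × 358/2351 = 13.195 V.
I_load = 13.195/0.0955 = 138.17 A, so P_out = 13.195 × 138.17 = 1823.2 W.
All ideal ⇒ P_in = P_out, so I_supply = 1823.2/120 = 15.2 A.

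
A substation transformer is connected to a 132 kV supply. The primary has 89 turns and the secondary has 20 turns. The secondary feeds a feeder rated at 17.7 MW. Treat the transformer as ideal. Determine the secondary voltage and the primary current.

V_s ≈ 29700 V, I_p ≈ 134 A

V_s = V_p × N_s/N_p = 132000 × 20/89 = 29663 V.
I_s = P/V_s = 1.77×10^7/29663 = 596.70 A.
I_p = I_s × N_s/N_p = 596.70 × 20/89 = 134 A.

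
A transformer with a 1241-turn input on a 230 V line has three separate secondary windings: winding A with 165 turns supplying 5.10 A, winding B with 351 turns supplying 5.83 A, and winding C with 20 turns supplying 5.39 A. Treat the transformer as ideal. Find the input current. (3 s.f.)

V_A = 230 × 165/1241 = 30.580 V; V_B = 230 × 351/1241 = 65.052 V; V_C = 230 × 20/1241 = 3.7067 V.
P_out = V_A I_A + V_B I_B + V_C I_C = 30.580×5.10 + 65.052×5.83 + 3.7067×5.39 = 155.96 + 379.26 + 19.979 = 555.19 W.
Ideal ⇒ P_in = P_out, so I_in = P_out/V_in = 555.19/230 = 2.41 A.

I_in ≈ 2.41 A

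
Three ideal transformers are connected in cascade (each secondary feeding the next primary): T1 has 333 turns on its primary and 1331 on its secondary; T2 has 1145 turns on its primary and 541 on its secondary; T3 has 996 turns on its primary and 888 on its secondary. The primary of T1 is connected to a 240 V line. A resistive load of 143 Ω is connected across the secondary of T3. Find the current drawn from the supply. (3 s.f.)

I_supply ≈ 4.76 A

After T1: V = 240.00 × 1331/333 = 959.28 V.
After T2: V = 959.28 × 541/1145 = 453.25 V.
After T3: V = 453.25 × 888/996 = 404.10 V.
I_load = 404.10/143 = 2.8259 A, so P_out = 404.10 × 2.8259 = 1141.9 W.
All ideal ⇒ P_in = P_out, so I_supply = 1141.9/240 = 4.76 A.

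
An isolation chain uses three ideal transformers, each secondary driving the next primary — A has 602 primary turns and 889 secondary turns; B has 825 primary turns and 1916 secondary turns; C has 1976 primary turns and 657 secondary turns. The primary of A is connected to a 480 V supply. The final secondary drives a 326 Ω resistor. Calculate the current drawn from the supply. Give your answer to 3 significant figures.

I_supply ≈ 1.91 A

After A: V = 480.00 × 889/602 = 708.84 V.
After B: V = 708.84 × 1916/825 = 1646.2 V.
After C: V = 1646.2 × 657/1976 = 547.35 V.
I_load = 547.35/326 = 1.6790 A, so P_out = 547.35 × 1.6790 = 919.00 W.
All ideal ⇒ P_in = P_out, so I_supply = 919.00/480 = 1.91 A.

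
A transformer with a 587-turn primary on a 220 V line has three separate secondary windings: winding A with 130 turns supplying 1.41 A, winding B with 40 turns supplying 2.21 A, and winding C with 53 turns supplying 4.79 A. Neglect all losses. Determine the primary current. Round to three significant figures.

V_A = 220 × 130/587 = 48.722 V; V_B = 220 × 40/587 = 14.991 V; V_C = 220 × 53/587 = 19.864 V.
P_out = V_A I_A + V_B I_B + V_C I_C = 48.722×1.41 + 14.991×2.21 + 19.864×4.79 = 68.698 + 33.131 + 95.147 = 196.98 W.
Ideal ⇒ P_in = P_out, so I_p = P_out/V_p = 196.98/220 = 0.895 A.

I_p ≈ 0.895 A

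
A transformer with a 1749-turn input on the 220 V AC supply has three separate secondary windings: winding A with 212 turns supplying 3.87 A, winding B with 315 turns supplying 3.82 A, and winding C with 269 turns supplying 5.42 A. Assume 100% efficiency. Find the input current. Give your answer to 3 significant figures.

I_in ≈ 1.99 A

V_A = 220 × 212/1749 = 26.667 V; V_B = 220 × 315/1749 = 39.623 V; V_C = 220 × 269/1749 = 33.836 V.
P_out = V_A I_A + V_B I_B + V_C I_C = 26.667×3.87 + 39.623×3.82 + 33.836×5.42 = 103.20 + 151.36 + 183.39 = 437.95 W.
Ideal ⇒ P_in = P_out, so I_in = P_out/V_in = 437.95/220 = 1.99 A.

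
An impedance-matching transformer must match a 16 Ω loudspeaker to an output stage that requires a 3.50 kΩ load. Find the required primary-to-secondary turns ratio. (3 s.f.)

N_p/N_s ≈ 14.8

Z_p/Z_s = (N_p/N_s)², so N_p/N_s = √(3500/16) = √219 = 14.8.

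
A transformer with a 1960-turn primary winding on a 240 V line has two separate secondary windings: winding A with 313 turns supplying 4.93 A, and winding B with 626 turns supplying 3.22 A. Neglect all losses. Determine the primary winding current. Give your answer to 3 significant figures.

V_A = 240 × 313/1960 = 38.327 V; V_B = 240 × 626/1960 = 76.653 V.
P_out = V_A I_A + V_B I_B = 38.327×4.93 + 76.653×3.22 = 188.95 + 246.82 = 435.77 W.
Ideal ⇒ P_in = P_out, so I_p = P_out/V_p = 435.77/240 = 1.82 A.

I_p ≈ 1.82 A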